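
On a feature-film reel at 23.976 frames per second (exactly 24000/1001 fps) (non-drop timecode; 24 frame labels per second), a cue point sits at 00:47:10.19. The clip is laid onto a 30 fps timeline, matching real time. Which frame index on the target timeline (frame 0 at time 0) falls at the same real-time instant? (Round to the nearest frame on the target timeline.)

frame 85009

Source frame index: (0×3600 + 47×60 + 10) × 24 + 19 = 67939.
Real time: 67939 / (24000/1001) = 68006939/24000 s.
Target frame: (68006939/24000) × (30) = 68006939/800 ≈ 85008.674 → 85009.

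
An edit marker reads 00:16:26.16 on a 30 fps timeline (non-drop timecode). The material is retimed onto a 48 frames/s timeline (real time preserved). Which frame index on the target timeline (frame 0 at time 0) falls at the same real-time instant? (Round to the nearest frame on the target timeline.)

frame 47354

Source frame index: (0×3600 + 16×60 + 26) × 30 + 16 = 29596.
Real time: 29596 / (30) = 14798/15 s.
Target frame: (14798/15) × (48) = 236768/5 ≈ 47353.600 → 47354.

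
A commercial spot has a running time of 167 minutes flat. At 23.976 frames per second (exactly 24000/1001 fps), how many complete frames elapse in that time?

167 min = 10020 s.
Frames = 10020 × 24000/1001 = 240480000/1001 ≈ 240239.7602.
Complete frames: 240239.

240239 frames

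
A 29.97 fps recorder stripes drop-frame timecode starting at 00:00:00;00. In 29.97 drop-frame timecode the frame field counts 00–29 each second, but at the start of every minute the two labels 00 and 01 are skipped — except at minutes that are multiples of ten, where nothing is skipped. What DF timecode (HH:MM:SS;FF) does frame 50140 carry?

Each 10-minute DF block holds 10 × 60 × 30 − 9 × 2 = 17982 frames. 50140 ÷ 17982 → 2 full blocks, remainder 14176.
Within the partial block the first minute is 1800 frames and each further minute 1798, so 7 further minute boundaries passed. Total skipped labels = 18 × 2 + 2 × 7 = 50.
Non-drop label index = 50140 + 50 = 50190; at 30 labels/s that is 00:27:53:00, i.e. DF 00:27:53;00.

00:27:53;00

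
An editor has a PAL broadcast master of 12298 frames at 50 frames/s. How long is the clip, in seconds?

245.96 seconds

Running time = 12298 / (50) = 245.96 s.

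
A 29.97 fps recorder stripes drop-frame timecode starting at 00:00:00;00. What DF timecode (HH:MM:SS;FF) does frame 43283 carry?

00:24:04;07

Each 10-minute DF block holds 10 × 60 × 30 − 9 × 2 = 17982 frames. 43283 ÷ 17982 → 2 full blocks, remainder 7319.
Within the partial block the first minute is 1800 frames and each further minute 1798, so 4 further minute boundaries passed. Total skipped labels = 18 × 2 + 2 × 4 = 44.
Non-drop label index = 43283 + 44 = 43327; at 30 labels/s that is 00:24:04:07, i.e. DF 00:24:04;07.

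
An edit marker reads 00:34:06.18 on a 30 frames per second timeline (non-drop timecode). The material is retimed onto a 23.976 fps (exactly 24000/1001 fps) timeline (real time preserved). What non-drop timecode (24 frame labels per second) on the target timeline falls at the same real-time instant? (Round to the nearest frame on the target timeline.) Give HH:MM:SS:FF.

Source frame index: (0×3600 + 34×60 + 6) × 30 + 18 = 61398.
Real time: 61398 / (30) = 10233/5 s.
Target frame: (10233/5) × (24000/1001) = 49118400/1001 ≈ 49069.331 → 49069.
At 24 labels/s: frame 49069 → 00:34:04:13.

00:34:04:13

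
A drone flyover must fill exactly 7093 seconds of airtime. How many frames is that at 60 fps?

Frames = 7093 × 60 = 425580.

425580 frames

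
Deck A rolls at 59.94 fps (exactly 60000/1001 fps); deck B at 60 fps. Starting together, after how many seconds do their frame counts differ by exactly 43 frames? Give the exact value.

The gap grows by |60 − 60000/1001| = 60/1001 frames per second.
Time for a 43-frame gap: 43 ÷ (60/1001) = 43043/60 s.

43043/60 seconds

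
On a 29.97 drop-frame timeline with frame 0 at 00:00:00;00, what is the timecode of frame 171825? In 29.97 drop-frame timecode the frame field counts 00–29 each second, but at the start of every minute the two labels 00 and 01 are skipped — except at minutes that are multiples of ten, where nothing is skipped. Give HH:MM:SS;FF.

Each 10-minute DF block holds 10 × 60 × 30 − 9 × 2 = 17982 frames. 171825 ÷ 17982 → 9 full blocks, remainder 9987.
Within the partial block the first minute is 1800 frames and each further minute 1798, so 5 further minute boundaries passed. Total skipped labels = 18 × 9 + 2 × 5 = 172.
Non-drop label index = 171825 + 172 = 171997; at 30 labels/s that is 01:35:33:07, i.e. DF 01:35:33;07.

01:35:33;07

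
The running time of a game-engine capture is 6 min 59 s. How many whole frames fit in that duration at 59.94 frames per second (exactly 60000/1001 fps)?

25114 frames

6 min 59 s = 419 s.
Frames = 419 × 60000/1001 = 25140000/1001 ≈ 25114.8851.
Complete frames: 25114.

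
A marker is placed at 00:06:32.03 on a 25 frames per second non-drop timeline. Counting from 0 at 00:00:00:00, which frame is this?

Total seconds to the label: (0 × 3600 + 6 × 60 + 32) = 392.
Frame index = 392 × 25 + 3 = 9803.

9803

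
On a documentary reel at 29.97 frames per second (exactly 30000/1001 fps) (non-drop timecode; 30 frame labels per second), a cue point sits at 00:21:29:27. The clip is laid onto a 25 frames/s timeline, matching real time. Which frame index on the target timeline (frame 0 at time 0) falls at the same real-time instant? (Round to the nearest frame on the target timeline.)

Source frame index: (0×3600 + 21×60 + 29) × 30 + 27 = 38697.
Real time: 38697 / (30000/1001) = 12911899/10000 s.
Target frame: (12911899/10000) × (25) = 12911899/400 ≈ 32279.748 → 32280.

frame 32280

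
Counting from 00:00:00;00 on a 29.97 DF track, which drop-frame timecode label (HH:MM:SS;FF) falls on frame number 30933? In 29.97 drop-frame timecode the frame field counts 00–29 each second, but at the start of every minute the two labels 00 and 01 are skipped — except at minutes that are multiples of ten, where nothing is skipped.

Each 10-minute DF block holds 10 × 60 × 30 − 9 × 2 = 17982 frames. 30933 ÷ 17982 → 1 full block, remainder 12951.
Within the partial block the first minute is 1800 frames and each further minute 1798, so 7 further minute boundaries passed. Total skipped labels = 18 × 1 + 2 × 7 = 32.
Non-drop label index = 30933 + 32 = 30965; at 30 labels/s that is 00:17:12:05, i.e. DF 00:17:12;05.

00:17:12;05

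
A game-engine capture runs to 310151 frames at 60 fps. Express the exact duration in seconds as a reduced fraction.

Running time = 310151 ÷ (60) = 310151 × 1/60 = 310151/60 s.

310151/60 seconds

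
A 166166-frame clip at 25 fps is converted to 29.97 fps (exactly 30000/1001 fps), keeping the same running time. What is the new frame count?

Target frames = source frames × (target rate / source rate) = 166166 × (30000/1001)/(25) = 166166 × 1200/1001 = 199200.

199200 frames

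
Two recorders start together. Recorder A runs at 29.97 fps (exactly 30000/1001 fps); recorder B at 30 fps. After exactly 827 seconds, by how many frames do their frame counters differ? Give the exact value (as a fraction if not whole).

A emits 30000/1001 × 827 = 24810000/1001 frames; B emits 30 × 827 = 24810.
Difference = 24810/1001 frames (≈ 24.7852); B is ahead of A.

24810/1001 frames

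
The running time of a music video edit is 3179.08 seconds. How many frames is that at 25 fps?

Frames = 3179.08 × 25 = 79477.

79477 frames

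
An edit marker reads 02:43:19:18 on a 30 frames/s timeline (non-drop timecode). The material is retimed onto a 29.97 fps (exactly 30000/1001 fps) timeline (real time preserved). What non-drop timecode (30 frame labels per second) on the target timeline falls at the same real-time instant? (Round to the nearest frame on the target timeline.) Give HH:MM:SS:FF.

02:43:09:24

Source frame index: (2×3600 + 43×60 + 19) × 30 + 18 = 293988.
Real time: 293988 / (30) = 48998/5 s.
Target frame: (48998/5) × (30000/1001) = 293988000/1001 ≈ 293694.306 → 293694.
At 30 labels/s: frame 293694 → 02:43:09:24.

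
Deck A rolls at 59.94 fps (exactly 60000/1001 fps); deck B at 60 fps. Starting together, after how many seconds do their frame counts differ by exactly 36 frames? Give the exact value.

The gap grows by |60 − 60000/1001| = 60/1001 frames per second.
Time for a 36-frame gap: 36 ÷ (60/1001) = 600.6 s.

600.6 seconds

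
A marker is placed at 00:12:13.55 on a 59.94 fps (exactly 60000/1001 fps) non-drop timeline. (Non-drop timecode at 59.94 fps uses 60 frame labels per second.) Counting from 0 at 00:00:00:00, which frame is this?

Total seconds to the label: (0 × 3600 + 12 × 60 + 13) = 733.
Frame index = 733 × 60 + 55 = 44035.

frame 44035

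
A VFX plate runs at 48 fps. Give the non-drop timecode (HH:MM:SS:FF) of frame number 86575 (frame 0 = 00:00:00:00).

86575 ÷ 48 = 1803 full seconds, remainder 31 frames.
1803 s = 0 h 30 min 3 s.
Timecode: 00:30:03:31.

00:30:03:31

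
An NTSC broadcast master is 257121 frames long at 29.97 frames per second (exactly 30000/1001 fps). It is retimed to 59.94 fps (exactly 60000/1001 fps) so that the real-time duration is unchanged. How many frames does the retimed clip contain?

Frames at target rate = 257121 × (60000/1001) / (30000/1001) = 514242.

514242 frames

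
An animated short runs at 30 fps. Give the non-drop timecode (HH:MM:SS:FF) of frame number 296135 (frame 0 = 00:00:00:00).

296135 ÷ 30 = 9871 full seconds, remainder 5 frames.
9871 s = 2 h 44 min 31 s.
Timecode: 02:44:31:05.

02:44:31:05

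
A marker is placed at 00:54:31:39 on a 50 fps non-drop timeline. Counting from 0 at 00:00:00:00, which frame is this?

163589

Total seconds to the label: (0 × 3600 + 54 × 60 + 31) = 3271.
Frame index = 3271 × 50 + 39 = 163589.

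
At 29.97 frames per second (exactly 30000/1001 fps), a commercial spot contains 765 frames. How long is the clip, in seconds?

25.5255 seconds

Running time = 765 / (30000/1001) = 25.5255 s.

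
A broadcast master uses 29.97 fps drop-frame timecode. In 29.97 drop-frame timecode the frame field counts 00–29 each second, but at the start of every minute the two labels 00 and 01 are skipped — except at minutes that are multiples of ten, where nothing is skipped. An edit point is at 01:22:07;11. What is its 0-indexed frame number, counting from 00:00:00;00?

Complete 10-minute blocks: 8, each 17982 frames → 143856.
Remaining 2 whole minutes in the current block: 1800 + 1 × 1798 = 3598 frames.
Within the current minute: 7 × 30 + 11 − 2 = 219 (labels ;00/;01 skipped at this minute). Total = 143856 + 3598 + 219 = 147673.

147673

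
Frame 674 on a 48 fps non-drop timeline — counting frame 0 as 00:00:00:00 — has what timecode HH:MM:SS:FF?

674 ÷ 48 = 14 full seconds, remainder 2 frames.
14 s = 0 h 0 min 14 s.
Timecode: 00:00:14:02.

00:00:14:02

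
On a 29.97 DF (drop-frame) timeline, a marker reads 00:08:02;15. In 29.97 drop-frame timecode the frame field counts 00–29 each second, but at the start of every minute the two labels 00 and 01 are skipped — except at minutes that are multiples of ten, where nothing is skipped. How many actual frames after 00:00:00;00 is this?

14459

Complete 10-minute blocks: 0, each 17982 frames → 0.
Remaining 8 whole minutes in the current block: 1800 + 7 × 1798 = 14386 frames.
Within the current minute: 2 × 30 + 15 − 2 = 73 (labels ;00/;01 skipped at this minute). Total = 0 + 14386 + 73 = 14459.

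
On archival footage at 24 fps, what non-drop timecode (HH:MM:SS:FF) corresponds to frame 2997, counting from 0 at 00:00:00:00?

00:02:04:21

2997 ÷ 24 = 124 full seconds, remainder 21 frames.
124 s = 0 h 2 min 4 s.
Timecode: 00:02:04:21.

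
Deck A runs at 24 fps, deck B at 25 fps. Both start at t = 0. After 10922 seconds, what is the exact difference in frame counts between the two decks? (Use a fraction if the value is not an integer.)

10922 frames

A emits 24 × 10922 = 262128 frames; B emits 25 × 10922 = 273050.
Difference = 10922 frames; B is ahead of A.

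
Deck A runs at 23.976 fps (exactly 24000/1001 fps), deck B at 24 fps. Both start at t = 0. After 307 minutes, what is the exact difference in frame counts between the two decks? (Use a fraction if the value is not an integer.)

307 min = 18420 s.
A emits 24000/1001 × 18420 = 442080000/1001 frames; B emits 24 × 18420 = 442080.
Difference = 442080/1001 frames (≈ 441.6384); B is ahead of A.

442080/1001 frames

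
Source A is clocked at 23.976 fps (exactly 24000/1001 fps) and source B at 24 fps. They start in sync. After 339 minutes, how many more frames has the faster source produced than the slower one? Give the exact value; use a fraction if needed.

339 min = 20340 s.
A emits 24000/1001 × 20340 = 488160000/1001 frames; B emits 24 × 20340 = 488160.
Difference = 488160/1001 frames (≈ 487.6723); B is ahead of A.

488160/1001 frames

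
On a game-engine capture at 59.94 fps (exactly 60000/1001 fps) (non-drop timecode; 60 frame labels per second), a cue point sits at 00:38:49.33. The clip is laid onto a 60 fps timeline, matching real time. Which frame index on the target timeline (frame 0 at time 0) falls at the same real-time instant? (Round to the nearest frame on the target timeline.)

Source frame index: (0×3600 + 38×60 + 49) × 60 + 33 = 139773.
Real time: 139773 / (60000/1001) = 46637591/20000 s.
Target frame: (46637591/20000) × (60) = 139912773/1000 ≈ 139912.773 → 139913.

frame 139913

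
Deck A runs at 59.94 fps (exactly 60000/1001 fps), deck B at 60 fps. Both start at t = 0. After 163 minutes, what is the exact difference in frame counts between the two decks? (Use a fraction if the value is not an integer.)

163 min = 9780 s.
A emits 60000/1001 × 9780 = 586800000/1001 frames; B emits 60 × 9780 = 586800.
Difference = 586800/1001 frames (≈ 586.2138); B is ahead of A.

586800/1001 frames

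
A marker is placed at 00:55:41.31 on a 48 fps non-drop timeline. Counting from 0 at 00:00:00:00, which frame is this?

Total seconds to the label: (0 × 3600 + 55 × 60 + 41) = 3341.
Frame index = 3341 × 48 + 31 = 160399.

frame 160399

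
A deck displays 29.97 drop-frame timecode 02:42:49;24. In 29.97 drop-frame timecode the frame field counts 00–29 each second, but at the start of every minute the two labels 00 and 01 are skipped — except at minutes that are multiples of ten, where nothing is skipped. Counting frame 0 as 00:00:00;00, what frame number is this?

292802

As if non-drop at 30 labels/s: (2 × 3600 + 42 × 60 + 49) × 30 + 24 = 293094.
Minute boundaries passed: 162; those not divisible by 10: 162 − 16 = 146; dropped labels = 2 × 146 = 292.
Actual frame index = 293094 − 292 = 292802.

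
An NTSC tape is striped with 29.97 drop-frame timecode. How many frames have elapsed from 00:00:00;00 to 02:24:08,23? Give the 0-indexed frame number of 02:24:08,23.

259203

As if non-drop at 30 labels/s: (2 × 3600 + 24 × 60 + 8) × 30 + 23 = 259463.
Minute boundaries passed: 144; those not divisible by 10: 144 − 14 = 130; dropped labels = 2 × 130 = 260.
Actual frame index = 259463 − 260 = 259203.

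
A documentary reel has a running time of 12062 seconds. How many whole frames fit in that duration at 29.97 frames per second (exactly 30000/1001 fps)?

361498 frames

Frames = 12062 × 30000/1001 = 361860000/1001 ≈ 361498.5015.
Complete frames: 361498.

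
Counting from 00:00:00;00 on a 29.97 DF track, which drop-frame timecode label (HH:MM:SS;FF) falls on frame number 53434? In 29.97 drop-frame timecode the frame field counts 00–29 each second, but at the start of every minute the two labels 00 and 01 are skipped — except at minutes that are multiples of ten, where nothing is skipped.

Each 10-minute DF block holds 10 × 60 × 30 − 9 × 2 = 17982 frames. 53434 ÷ 17982 → 2 full blocks, remainder 17470.
Within the partial block the first minute is 1800 frames and each further minute 1798, so 9 further minute boundaries passed. Total skipped labels = 18 × 2 + 2 × 9 = 54.
Non-drop label index = 53434 + 54 = 53488; at 30 labels/s that is 00:29:42:28, i.e. DF 00:29:42;28.

00:29:42;28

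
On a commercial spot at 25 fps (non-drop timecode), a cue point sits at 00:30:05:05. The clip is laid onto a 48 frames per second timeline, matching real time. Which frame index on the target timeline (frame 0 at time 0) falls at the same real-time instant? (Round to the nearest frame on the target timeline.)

Source frame index: (0×3600 + 30×60 + 5) × 25 + 5 = 45130.
Real time: 45130 / (25) = 9026/5 s.
Target frame: (9026/5) × (48) = 433248/5 ≈ 86649.600 → 86650.

frame 86650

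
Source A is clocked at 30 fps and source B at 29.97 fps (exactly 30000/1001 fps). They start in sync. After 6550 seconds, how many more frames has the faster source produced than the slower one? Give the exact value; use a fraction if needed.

196500/1001 frames

A emits 30 × 6550 = 196500 frames; B emits 30000/1001 × 6550 = 196500000/1001.
Difference = 196500/1001 frames (≈ 196.3037); B is behind A.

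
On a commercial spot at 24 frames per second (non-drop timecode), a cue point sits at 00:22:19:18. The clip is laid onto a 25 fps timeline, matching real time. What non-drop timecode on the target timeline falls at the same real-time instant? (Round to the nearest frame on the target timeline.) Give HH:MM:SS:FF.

00:22:19:19

Source frame index: (0×3600 + 22×60 + 19) × 24 + 18 = 32154.
Real time: 32154 / (24) = 5359/4 s.
Target frame: (5359/4) × (25) = 133975/4 ≈ 33493.750 → 33494.
At 25 labels/s: frame 33494 → 00:22:19:19.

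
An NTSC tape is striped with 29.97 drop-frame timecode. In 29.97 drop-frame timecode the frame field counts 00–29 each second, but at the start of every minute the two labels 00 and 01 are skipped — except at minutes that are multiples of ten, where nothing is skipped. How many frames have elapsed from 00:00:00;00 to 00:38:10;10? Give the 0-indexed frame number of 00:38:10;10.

68640

As if non-drop at 30 labels/s: (0 × 3600 + 38 × 60 + 10) × 30 + 10 = 68710.
Minute boundaries passed: 38; those not divisible by 10: 38 − 3 = 35; dropped labels = 2 × 35 = 70.
Actual frame index = 68710 − 70 = 68640.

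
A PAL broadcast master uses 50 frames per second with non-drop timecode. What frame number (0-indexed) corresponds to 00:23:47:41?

Total seconds to the label: (0 × 3600 + 23 × 60 + 47) = 1427.
Frame index = 1427 × 50 + 41 = 71391.

frame 71391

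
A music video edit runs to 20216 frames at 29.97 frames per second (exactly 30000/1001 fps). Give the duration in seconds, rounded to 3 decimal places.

Running time = 20216 × 1001/30000 = 2529527/3750 s ≈ 674.541 s.

674.541 seconds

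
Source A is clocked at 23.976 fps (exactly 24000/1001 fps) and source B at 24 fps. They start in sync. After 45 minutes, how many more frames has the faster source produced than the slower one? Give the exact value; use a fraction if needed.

45 min = 2700 s.
A emits 24000/1001 × 2700 = 64800000/1001 frames; B emits 24 × 2700 = 64800.
Difference = 64800/1001 frames (≈ 64.7353); B is ahead of A.

64800/1001 frames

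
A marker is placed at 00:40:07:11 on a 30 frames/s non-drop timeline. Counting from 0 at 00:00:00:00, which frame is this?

Total seconds to the label: (0 × 3600 + 40 × 60 + 7) = 2407.
Frame index = 2407 × 30 + 11 = 72221.

72221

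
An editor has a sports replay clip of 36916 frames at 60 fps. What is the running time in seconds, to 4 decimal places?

Running time = 36916 × 1/60 = 9229/15 s ≈ 615.2667 s.

615.2667 seconds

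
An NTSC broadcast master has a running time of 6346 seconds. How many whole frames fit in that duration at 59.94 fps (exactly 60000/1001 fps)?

Frames = 6346 × 60000/1001 = 380760000/1001 ≈ 380379.6204.
Complete frames: 380379.

380379 frames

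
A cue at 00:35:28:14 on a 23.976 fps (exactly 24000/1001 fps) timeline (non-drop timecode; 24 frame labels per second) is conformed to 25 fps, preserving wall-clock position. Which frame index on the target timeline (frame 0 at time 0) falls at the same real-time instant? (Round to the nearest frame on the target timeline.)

frame 53268

Source frame index: (0×3600 + 35×60 + 28) × 24 + 14 = 51086.
Real time: 51086 / (24000/1001) = 25568543/12000 s.
Target frame: (25568543/12000) × (25) = 25568543/480 ≈ 53267.798 → 53268.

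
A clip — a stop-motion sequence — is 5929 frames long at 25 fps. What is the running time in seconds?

Running time = 5929 / (25) = 237.16 s.

237.16 seconds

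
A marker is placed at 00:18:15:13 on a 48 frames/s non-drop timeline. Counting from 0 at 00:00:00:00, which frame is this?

frame 52573

Total seconds to the label: (0 × 3600 + 18 × 60 + 15) = 1095.
Frame index = 1095 × 48 + 13 = 52573.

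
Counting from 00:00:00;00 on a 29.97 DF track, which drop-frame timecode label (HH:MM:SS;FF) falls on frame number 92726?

Each 10-minute DF block holds 10 × 60 × 30 − 9 × 2 = 17982 frames. 92726 ÷ 17982 → 5 full blocks, remainder 2816.
Within the partial block the first minute is 1800 frames and each further minute 1798, so 1 further minute boundary passed. Total skipped labels = 18 × 5 + 2 × 1 = 92.
Non-drop label index = 92726 + 92 = 92818; at 30 labels/s that is 00:51:33:28, i.e. DF 00:51:33;28.

00:51:33;28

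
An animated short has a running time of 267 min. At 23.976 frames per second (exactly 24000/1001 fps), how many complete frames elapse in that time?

267 min = 16020 s.
Frames = 16020 × 24000/1001 = 384480000/1001 ≈ 384095.9041.
Complete frames: 384095.

384095 frames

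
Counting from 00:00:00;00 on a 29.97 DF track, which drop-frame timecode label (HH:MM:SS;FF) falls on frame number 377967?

Each 10-minute DF block holds 10 × 60 × 30 − 9 × 2 = 17982 frames. 377967 ÷ 17982 → 21 full blocks, remainder 345.
Within the partial block the first minute is 1800 frames and each further minute 1798, so 0 further minute boundaries passed. Total skipped labels = 18 × 21 + 2 × 0 = 378.
Non-drop label index = 377967 + 378 = 378345; at 30 labels/s that is 03:30:11:15, i.e. DF 03:30:11;15.

03:30:11;15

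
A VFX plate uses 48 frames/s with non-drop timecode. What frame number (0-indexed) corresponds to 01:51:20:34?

frame 320674

Total seconds to the label: (1 × 3600 + 51 × 60 + 20) = 6680.
Frame index = 6680 × 48 + 34 = 320674.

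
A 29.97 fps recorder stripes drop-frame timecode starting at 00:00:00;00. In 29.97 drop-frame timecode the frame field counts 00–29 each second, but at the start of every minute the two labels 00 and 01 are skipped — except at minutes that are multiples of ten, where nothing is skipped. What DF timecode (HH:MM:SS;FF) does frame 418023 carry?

Each 10-minute DF block holds 10 × 60 × 30 − 9 × 2 = 17982 frames. 418023 ÷ 17982 → 23 full blocks, remainder 4437.
Within the partial block the first minute is 1800 frames and each further minute 1798, so 2 further minute boundaries passed. Total skipped labels = 18 × 23 + 2 × 2 = 418.
Non-drop label index = 418023 + 418 = 418441; at 30 labels/s that is 03:52:28:01, i.e. DF 03:52:28;01.

03:52:28;01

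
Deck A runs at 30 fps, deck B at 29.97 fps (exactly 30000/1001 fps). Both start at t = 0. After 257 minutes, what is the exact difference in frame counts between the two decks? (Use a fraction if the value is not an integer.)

462600/1001 frames

257 min = 15420 s.
A emits 30 × 15420 = 462600 frames; B emits 30000/1001 × 15420 = 462600000/1001.
Difference = 462600/1001 frames (≈ 462.1379); B is behind A.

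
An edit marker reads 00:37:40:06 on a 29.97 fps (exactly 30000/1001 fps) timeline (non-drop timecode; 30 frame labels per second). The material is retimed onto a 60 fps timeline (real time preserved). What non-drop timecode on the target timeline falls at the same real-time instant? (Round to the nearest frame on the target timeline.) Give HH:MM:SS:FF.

Source frame index: (0×3600 + 37×60 + 40) × 30 + 6 = 67806.
Real time: 67806 / (30000/1001) = 11312301/5000 s.
Target frame: (11312301/5000) × (60) = 33936903/250 ≈ 135747.612 → 135748.
At 60 labels/s: frame 135748 → 00:37:42:28.

00:37:42:28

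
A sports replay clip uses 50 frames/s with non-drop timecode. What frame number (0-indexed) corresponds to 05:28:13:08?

frame 984658

Total seconds to the label: (5 × 3600 + 28 × 60 + 13) = 19693.
Frame index = 19693 × 50 + 8 = 984658.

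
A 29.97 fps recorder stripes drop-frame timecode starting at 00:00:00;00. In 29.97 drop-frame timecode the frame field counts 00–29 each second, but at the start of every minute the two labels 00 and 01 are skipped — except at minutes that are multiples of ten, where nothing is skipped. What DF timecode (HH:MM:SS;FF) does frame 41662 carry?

Each 10-minute DF block holds 10 × 60 × 30 − 9 × 2 = 17982 frames. 41662 ÷ 17982 → 2 full blocks, remainder 5698.
Within the partial block the first minute is 1800 frames and each further minute 1798, so 3 further minute boundaries passed. Total skipped labels = 18 × 2 + 2 × 3 = 42.
Non-drop label index = 41662 + 42 = 41704; at 30 labels/s that is 00:23:10:04, i.e. DF 00:23:10;04.

00:23:10;04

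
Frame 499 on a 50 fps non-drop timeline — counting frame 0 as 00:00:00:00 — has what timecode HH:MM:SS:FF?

499 ÷ 50 = 9 full seconds, remainder 49 frames.
9 s = 0 h 0 min 9 s.
Timecode: 00:00:09:49.

00:00:09:49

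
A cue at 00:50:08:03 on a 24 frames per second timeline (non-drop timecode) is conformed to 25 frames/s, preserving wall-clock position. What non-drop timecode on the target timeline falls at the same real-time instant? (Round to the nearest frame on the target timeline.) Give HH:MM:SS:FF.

Source frame index: (0×3600 + 50×60 + 8) × 24 + 3 = 72195.
Real time: 72195 / (24) = 24065/8 s.
Target frame: (24065/8) × (25) = 601625/8 ≈ 75203.125 → 75203.
At 25 labels/s: frame 75203 → 00:50:08:03.

00:50:08:03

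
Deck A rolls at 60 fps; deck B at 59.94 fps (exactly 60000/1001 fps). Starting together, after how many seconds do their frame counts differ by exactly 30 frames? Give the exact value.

The gap grows by |60000/1001 − 60| = 60/1001 frames per second.
Time for a 30-frame gap: 30 ÷ (60/1001) = 500.5 s.

500.5 seconds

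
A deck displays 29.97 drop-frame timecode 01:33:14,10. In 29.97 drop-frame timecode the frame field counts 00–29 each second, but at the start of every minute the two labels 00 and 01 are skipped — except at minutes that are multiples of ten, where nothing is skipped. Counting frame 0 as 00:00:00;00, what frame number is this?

As if non-drop at 30 labels/s: (1 × 3600 + 33 × 60 + 14) × 30 + 10 = 167830.
Minute boundaries passed: 93; those not divisible by 10: 93 − 9 = 84; dropped labels = 2 × 84 = 168.
Actual frame index = 167830 − 168 = 167662.

167662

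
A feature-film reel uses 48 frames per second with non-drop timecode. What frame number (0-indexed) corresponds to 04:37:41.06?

Total seconds to the label: (4 × 3600 + 37 × 60 + 41) = 16661.
Frame index = 16661 × 48 + 6 = 799734.

799734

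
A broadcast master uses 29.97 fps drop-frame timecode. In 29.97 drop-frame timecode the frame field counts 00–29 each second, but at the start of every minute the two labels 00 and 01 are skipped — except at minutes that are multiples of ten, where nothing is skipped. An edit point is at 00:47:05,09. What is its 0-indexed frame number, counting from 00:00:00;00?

84673

Complete 10-minute blocks: 4, each 17982 frames → 71928.
Remaining 7 whole minutes in the current block: 1800 + 6 × 1798 = 12588 frames.
Within the current minute: 5 × 30 + 9 − 2 = 157 (labels ;00/;01 skipped at this minute). Total = 71928 + 12588 + 157 = 84673.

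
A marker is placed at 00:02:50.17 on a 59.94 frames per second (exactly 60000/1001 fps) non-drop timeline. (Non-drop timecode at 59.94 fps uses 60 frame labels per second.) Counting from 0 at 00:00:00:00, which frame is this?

Total seconds to the label: (0 × 3600 + 2 × 60 + 50) = 170.
Frame index = 170 × 60 + 17 = 10217.

10217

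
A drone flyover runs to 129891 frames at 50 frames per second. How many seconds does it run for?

Running time = 129891 / (50) = 2597.82 s.

2597.82 seconds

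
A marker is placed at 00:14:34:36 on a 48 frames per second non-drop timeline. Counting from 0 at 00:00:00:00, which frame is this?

Total seconds to the label: (0 × 3600 + 14 × 60 + 34) = 874.
Frame index = 874 × 48 + 36 = 41988.

frame 41988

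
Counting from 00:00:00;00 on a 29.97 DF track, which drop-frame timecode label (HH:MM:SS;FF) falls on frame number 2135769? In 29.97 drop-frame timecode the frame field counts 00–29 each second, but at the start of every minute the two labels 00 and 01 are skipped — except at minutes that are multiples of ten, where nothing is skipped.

Ten DF minutes hold 17982 frames, so frame 2135769 lies in block 118 (frames 2121876–2139857) with 13893 frames into that block.
The block's first minute is 1800 frames and the rest 1798 each; 13893 frames reaches minute 7, so 118 × 18 + 7 × 2 = 2138 labels have been skipped so far.
Adding those back, label number 2135769 + 2138 = 2137907 at 30 labels/s is 71263 s + 17 f = 19 h 47 min 43 s frame 17, i.e. 19:47:43;17.

19:47:43;17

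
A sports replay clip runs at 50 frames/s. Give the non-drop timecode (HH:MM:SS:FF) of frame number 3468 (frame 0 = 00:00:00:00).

3468 ÷ 50 = 69 full seconds, remainder 18 frames.
69 s = 0 h 1 min 9 s.
Timecode: 00:01:09:18.

00:01:09:18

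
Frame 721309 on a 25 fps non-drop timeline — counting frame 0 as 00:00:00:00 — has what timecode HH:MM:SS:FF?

721309 ÷ 25 = 28852 full seconds, remainder 9 frames.
28852 s = 8 h 0 min 52 s.
Timecode: 08:00:52:09.

08:00:52:09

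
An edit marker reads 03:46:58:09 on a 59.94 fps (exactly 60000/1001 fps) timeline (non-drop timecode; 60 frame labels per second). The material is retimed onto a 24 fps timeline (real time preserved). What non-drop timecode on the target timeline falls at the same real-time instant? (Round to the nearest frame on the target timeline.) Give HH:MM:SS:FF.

03:47:11:18

Source frame index: (3×3600 + 46×60 + 58) × 60 + 9 = 817089.
Real time: 817089 / (60000/1001) = 272635363/20000 s.
Target frame: (272635363/20000) × (24) = 817906089/2500 ≈ 327162.436 → 327162.
At 24 labels/s: frame 327162 → 03:47:11:18.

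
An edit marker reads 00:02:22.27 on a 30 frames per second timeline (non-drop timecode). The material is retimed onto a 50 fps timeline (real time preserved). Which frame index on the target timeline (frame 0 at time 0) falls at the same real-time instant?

Source frame index: (0×3600 + 2×60 + 22) × 30 + 27 = 4287.
Real time: 4287 / (30) = 1429/10 s.
Target frame: (1429/10) × (50) = 7145.

frame 7145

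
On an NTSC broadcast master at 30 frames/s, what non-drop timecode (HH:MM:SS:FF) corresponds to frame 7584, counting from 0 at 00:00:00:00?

7584 ÷ 30 = 252 full seconds, remainder 24 frames.
252 s = 0 h 4 min 12 s.
Timecode: 00:04:12:24.

00:04:12:24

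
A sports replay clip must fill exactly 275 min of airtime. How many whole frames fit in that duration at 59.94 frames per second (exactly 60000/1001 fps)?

989010 frames

275 min = 16500 s.
Frames = 16500 × 60000/1001 = 90000000/91 ≈ 989010.9890.
Complete frames: 989010.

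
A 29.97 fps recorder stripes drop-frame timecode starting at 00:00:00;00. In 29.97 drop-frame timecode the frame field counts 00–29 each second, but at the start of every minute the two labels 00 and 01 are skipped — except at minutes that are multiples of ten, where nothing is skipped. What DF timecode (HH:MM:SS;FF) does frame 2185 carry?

Ten DF minutes hold 17982 frames, so frame 2185 lies in block 0 (frames 0–17981) with 2185 frames into that block.
The block's first minute is 1800 frames and the rest 1798 each; 2185 frames reaches minute 1, so 0 × 18 + 1 × 2 = 2 labels have been skipped so far.
Adding those back, label number 2185 + 2 = 2187 at 30 labels/s is 72 s + 27 f = 0 h 1 min 12 s frame 27, i.e. 00:01:12;27.

00:01:12;27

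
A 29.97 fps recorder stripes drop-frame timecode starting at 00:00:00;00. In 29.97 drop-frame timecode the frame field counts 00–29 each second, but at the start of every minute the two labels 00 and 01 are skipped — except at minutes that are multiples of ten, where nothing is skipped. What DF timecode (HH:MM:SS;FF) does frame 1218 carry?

00:00:40;18

Ten DF minutes hold 17982 frames, so frame 1218 lies in block 0 (frames 0–17981) with 1218 frames into that block.
The block's first minute is 1800 frames and the rest 1798 each; 1218 frames reaches minute 0, so 0 × 18 + 0 × 2 = 0 labels have been skipped so far.
Adding those back, label number 1218 + 0 = 1218 at 30 labels/s is 40 s + 18 f = 0 h 0 min 40 s frame 18, i.e. 00:00:40;18.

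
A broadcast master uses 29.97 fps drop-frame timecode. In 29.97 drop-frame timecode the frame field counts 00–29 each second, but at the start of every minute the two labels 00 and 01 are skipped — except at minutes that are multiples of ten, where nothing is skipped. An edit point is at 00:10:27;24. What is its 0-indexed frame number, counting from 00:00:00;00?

As if non-drop at 30 labels/s: (0 × 3600 + 10 × 60 + 27) × 30 + 24 = 18834.
Minute boundaries passed: 10; those not divisible by 10: 10 − 1 = 9; dropped labels = 2 × 9 = 18.
Actual frame index = 18834 − 18 = 18816.

18816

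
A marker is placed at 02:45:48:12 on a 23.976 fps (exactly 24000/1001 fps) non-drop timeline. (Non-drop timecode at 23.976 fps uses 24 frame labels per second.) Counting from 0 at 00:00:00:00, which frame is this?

frame 238764

Total seconds to the label: (2 × 3600 + 45 × 60 + 48) = 9948.
Frame index = 9948 × 24 + 12 = 238764.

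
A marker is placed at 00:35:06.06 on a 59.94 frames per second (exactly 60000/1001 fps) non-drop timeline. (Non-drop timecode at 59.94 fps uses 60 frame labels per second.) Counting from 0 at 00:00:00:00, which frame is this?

126366

Total seconds to the label: (0 × 3600 + 35 × 60 + 6) = 2106.
Frame index = 2106 × 60 + 6 = 126366.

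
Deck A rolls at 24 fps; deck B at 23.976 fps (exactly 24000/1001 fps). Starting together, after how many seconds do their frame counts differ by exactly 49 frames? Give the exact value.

49049/24 seconds

The gap grows by |24000/1001 − 24| = 24/1001 frames per second.
Time for a 49-frame gap: 49 ÷ (24/1001) = 49049/24 s.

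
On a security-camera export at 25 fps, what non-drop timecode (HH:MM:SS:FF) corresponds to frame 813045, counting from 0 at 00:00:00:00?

09:02:01:20

813045 ÷ 25 = 32521 full seconds, remainder 20 frames.
32521 s = 9 h 2 min 1 s.
Timecode: 09:02:01:20.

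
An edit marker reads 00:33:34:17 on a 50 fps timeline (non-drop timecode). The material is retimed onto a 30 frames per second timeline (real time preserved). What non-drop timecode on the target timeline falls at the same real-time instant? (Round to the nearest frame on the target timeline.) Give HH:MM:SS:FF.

Source frame index: (0×3600 + 33×60 + 34) × 50 + 17 = 100717.
Real time: 100717 / (50) = 100717/50 s.
Target frame: (100717/50) × (30) = 302151/5 ≈ 60430.200 → 60430.
At 30 labels/s: frame 60430 → 00:33:34:10.

00:33:34:10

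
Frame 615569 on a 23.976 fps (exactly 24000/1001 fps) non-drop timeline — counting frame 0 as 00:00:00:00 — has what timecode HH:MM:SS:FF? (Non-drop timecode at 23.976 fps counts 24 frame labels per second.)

07:07:28:17

615569 ÷ 24 = 25648 full seconds, remainder 17 frames.
25648 s = 7 h 7 min 28 s.
Timecode: 07:07:28:17.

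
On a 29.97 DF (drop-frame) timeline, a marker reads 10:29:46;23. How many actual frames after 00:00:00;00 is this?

As if non-drop at 30 labels/s: (10 × 3600 + 29 × 60 + 46) × 30 + 23 = 1133603.
Minute boundaries passed: 629; those not divisible by 10: 629 − 62 = 567; dropped labels = 2 × 567 = 1134.
Actual frame index = 1133603 − 1134 = 1132469.

1132469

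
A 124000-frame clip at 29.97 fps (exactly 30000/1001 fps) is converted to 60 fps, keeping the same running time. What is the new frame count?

Target frames = source frames × (target rate / source rate) = 124000 × (60)/(30000/1001) = 124000 × 1001/500 = 248248.

248248 frames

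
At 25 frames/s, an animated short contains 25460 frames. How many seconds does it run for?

1018.4 seconds

Running time = 25460 / (25) = 1018.4 s.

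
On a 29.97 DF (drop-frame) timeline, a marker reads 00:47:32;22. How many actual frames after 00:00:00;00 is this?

As if non-drop at 30 labels/s: (0 × 3600 + 47 × 60 + 32) × 30 + 22 = 85582.
Minute boundaries passed: 47; those not divisible by 10: 47 − 4 = 43; dropped labels = 2 × 43 = 86.
Actual frame index = 85582 − 86 = 85496.

85496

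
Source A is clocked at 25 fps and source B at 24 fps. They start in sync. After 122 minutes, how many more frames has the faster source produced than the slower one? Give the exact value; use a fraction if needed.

7320 frames

122 min = 7320 s.
A emits 25 × 7320 = 183000 frames; B emits 24 × 7320 = 175680.
Difference = 7320 frames; B is behind A.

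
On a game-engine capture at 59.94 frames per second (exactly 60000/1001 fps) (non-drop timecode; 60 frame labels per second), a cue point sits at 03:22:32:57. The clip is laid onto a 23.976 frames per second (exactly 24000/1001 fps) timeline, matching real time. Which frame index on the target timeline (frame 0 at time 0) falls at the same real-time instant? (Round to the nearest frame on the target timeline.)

Source frame index: (3×3600 + 22×60 + 32) × 60 + 57 = 729177.
Real time: 729177 / (60000/1001) = 243302059/20000 s.
Target frame: (243302059/20000) × (24000/1001) = 1458354/5 ≈ 291670.800 → 291671.

frame 291671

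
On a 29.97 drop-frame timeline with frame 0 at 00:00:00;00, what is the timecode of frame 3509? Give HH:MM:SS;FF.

Each 10-minute DF block holds 10 × 60 × 30 − 9 × 2 = 17982 frames. 3509 ÷ 17982 → 0 full blocks, remainder 3509.
Within the partial block the first minute is 1800 frames and each further minute 1798, so 1 further minute boundary passed. Total skipped labels = 18 × 0 + 2 × 1 = 2.
Non-drop label index = 3509 + 2 = 3511; at 30 labels/s that is 00:01:57:01, i.e. DF 00:01:57;01.

00:01:57;01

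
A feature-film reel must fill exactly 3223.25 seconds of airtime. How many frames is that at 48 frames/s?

154716 frames

Frames = 3223.25 × 48 = 154716.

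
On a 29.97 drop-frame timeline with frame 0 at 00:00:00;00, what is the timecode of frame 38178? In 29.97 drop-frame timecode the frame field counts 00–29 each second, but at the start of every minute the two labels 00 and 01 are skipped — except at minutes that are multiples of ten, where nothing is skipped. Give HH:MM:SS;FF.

Ten DF minutes hold 17982 frames, so frame 38178 lies in block 2 (frames 35964–53945) with 2214 frames into that block.
The block's first minute is 1800 frames and the rest 1798 each; 2214 frames reaches minute 1, so 2 × 18 + 1 × 2 = 38 labels have been skipped so far.
Adding those back, label number 38178 + 38 = 38216 at 30 labels/s is 1273 s + 26 f = 0 h 21 min 13 s frame 26, i.e. 00:21:13;26.

00:21:13;26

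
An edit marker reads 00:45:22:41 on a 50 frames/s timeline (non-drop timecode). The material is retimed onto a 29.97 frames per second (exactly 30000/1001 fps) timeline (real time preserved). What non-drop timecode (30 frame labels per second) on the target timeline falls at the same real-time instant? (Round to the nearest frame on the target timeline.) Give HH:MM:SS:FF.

00:45:20:03

Source frame index: (0×3600 + 45×60 + 22) × 50 + 41 = 136141.
Real time: 136141 / (50) = 136141/50 s.
Target frame: (136141/50) × (30000/1001) = 81684600/1001 ≈ 81602.997 → 81603.
At 30 labels/s: frame 81603 → 00:45:20:03.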